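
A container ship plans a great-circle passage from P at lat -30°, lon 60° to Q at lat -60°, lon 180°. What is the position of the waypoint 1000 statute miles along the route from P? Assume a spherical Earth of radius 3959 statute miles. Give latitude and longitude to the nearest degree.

Convert each endpoint to a unit vector on the sphere (x = cos φ cos λ, y = cos φ sin λ, z = sin φ).
The central angle between the endpoints is δ = arccos(p₁·p₂) ≈ 1.353 rad (77.5°). The total great-circle distance is δ·R ≈ 1.353 × 3959 ≈ 5355 mi, so the target fraction is f = 1000/5355 ≈ 0.187.
Interpolate at f ≈ 0.187 with slerp weights a = sin((1−f)δ)/sin δ ≈ 0.913, b = sin(fδ)/sin δ ≈ 0.256.
p = a·p₁ + b·p₂ ≈ (0.267, 0.685, -0.678); φ = arcsin(p_z) ≈ -42.70°, λ = atan2(p_y, p_x) ≈ 68.67°.

≈ lat -43°, lon 69°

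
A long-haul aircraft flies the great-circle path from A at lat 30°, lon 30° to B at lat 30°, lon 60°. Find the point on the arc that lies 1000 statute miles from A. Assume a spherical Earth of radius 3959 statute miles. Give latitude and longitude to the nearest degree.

The haversine formula gives a central angle δ ≈ 0.452 rad (25.9°) between the endpoints. The total great-circle distance is δ·R ≈ 0.452 × 3959 ≈ 1790 mi, so the target fraction is f = 1000/1790 ≈ 0.559.
Interpolate at f ≈ 0.559 with slerp weights a = sin((1−f)δ)/sin δ ≈ 0.454, b = sin(fδ)/sin δ ≈ 0.572.
p = a·p₁ + b·p₂ ≈ (0.588, 0.625, 0.513); φ = arcsin(p_z) ≈ 30.86°, λ = atan2(p_y, p_x) ≈ 46.77°.

≈ lat 31°, lon 47°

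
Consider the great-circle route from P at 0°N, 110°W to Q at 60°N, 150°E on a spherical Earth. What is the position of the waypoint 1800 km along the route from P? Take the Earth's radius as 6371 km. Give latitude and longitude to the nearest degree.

Write both endpoints as unit vectors p₁, p₂ with components (cos φ cos λ, cos φ sin λ, sin φ).
The central angle between the endpoints is δ = arccos(p₁·p₂) ≈ 1.658 rad (95.0°). The total great-circle distance is δ·R ≈ 1.658 × 6371 ≈ 10561 km, so the target fraction is f = 1800/10561 ≈ 0.170.
Interpolate at f ≈ 0.170 with slerp weights a = sin((1−f)δ)/sin δ ≈ 0.985, b = sin(fδ)/sin δ ≈ 0.280.
p = a·p₁ + b·p₂ ≈ (-0.458, -0.855, 0.242); φ = arcsin(p_z) ≈ 14.03°, λ = atan2(p_y, p_x) ≈ -118.17°.

≈ 14°N, 118°W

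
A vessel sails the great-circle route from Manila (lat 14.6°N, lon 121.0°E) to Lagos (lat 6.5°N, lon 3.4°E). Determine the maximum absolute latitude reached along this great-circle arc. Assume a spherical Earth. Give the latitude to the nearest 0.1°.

The great circle lies in the plane with unit normal n̂ = (p₁ × p₂)/|p₁ × p₂|.
Here n̂_z ≈ -0.937; the vertex latitude is φ_max = arccos|n̂_z| ≈ 20.4°.

≈ 20.4°N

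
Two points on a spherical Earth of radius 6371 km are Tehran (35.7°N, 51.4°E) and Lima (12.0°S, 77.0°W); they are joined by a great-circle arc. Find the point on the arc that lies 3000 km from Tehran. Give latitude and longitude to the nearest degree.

≈ 37°N, 18°E

Convert each endpoint to a unit vector on the sphere (x = cos φ cos λ, y = cos φ sin λ, z = sin φ).
The central angle between the endpoints is δ = arccos(p₁·p₂) ≈ 2.233 rad (127.9°). The total great-circle distance is δ·R ≈ 2.233 × 6371 ≈ 14225 km, so the target fraction is f = 3000/14225 ≈ 0.211.
Interpolate at f ≈ 0.211 with slerp weights a = sin((1−f)δ)/sin δ ≈ 1.245, b = sin(fδ)/sin δ ≈ 0.575.
p = a·p₁ + b·p₂ ≈ (0.757, 0.242, 0.607); φ = arcsin(p_z) ≈ 37.36°, λ = atan2(p_y, p_x) ≈ 17.71°.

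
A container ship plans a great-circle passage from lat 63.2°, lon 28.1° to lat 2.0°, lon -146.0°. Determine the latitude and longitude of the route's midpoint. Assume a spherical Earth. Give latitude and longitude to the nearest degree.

≈ lat 59°, lon -141°

From cos δ = sin φ₁ sin φ₂ + cos φ₁ cos φ₂ cos Δλ, the central angle is δ ≈ 2.001 rad (114.6°).
Interpolate at f = 1/2 with slerp weights a = sin((1−f)δ)/sin δ ≈ 0.926, b = sin(fδ)/sin δ ≈ 0.926.
p = a·p₁ + b·p₂ ≈ (-0.399, -0.321, 0.859); φ = arcsin(p_z) ≈ 59.20°, λ = atan2(p_y, p_x) ≈ -141.19°.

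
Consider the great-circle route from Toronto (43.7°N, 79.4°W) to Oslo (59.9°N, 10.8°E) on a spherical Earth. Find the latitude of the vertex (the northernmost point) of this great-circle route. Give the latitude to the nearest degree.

The great circle lies in the plane with unit normal n̂ = (p₁ × p₂)/|p₁ × p₂|.
Here n̂_z ≈ +0.452; the vertex latitude is φ_max = arccos|n̂_z| ≈ 63.1°.

≈ 63°N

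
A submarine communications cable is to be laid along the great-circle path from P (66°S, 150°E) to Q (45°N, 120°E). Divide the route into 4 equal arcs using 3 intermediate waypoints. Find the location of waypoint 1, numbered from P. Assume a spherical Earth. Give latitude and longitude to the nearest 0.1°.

≈ (38.7°S, 136.4°E)

Convert each endpoint to a unit vector on the sphere (x = cos φ cos λ, y = cos φ sin λ, z = sin φ).
The central angle between the endpoints is δ = arccos(p₁·p₂) ≈ 1.979 rad (113.4°).
Interpolate at f = 1/4 with slerp weights a = sin((1−f)δ)/sin δ ≈ 1.085, b = sin(fδ)/sin δ ≈ 0.517.
p = a·p₁ + b·p₂ ≈ (-0.565, 0.538, -0.626); φ = arcsin(p_z) ≈ -38.74°, λ = atan2(p_y, p_x) ≈ 136.44°.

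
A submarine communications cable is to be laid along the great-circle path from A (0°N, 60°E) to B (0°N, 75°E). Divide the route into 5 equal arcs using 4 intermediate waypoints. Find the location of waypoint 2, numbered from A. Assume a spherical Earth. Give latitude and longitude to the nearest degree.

Convert each endpoint to a unit vector on the sphere (x = cos φ cos λ, y = cos φ sin λ, z = sin φ).
The central angle between the endpoints is δ = arccos(p₁·p₂) ≈ 0.262 rad (15.0°).
Interpolate at f = 2/5 with slerp weights a = sin((1−f)δ)/sin δ ≈ 0.604, b = sin(fδ)/sin δ ≈ 0.404.
p = a·p₁ + b·p₂ ≈ (0.407, 0.914, 0.000); φ = arcsin(p_z) ≈ 0.00°, λ = atan2(p_y, p_x) ≈ 66.00°.

≈ (0°N, 66°E)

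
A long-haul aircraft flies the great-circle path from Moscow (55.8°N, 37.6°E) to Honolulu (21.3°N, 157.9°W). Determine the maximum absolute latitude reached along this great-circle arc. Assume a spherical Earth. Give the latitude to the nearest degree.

The great circle lies in the plane with unit normal n̂ = (p₁ × p₂)/|p₁ × p₂|.
Here n̂_z ≈ +0.143; the vertex latitude is φ_max = arccos|n̂_z| ≈ 81.8°.

≈ 82°N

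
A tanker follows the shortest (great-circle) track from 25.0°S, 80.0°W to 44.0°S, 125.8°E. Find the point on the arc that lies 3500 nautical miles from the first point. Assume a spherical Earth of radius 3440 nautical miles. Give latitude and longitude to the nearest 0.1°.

Write both endpoints as unit vectors p₁, p₂ with components (cos φ cos λ, cos φ sin λ, sin φ).
The central angle between the endpoints is δ = arccos(p₁·p₂) ≈ 1.869 rad (107.1°). The total great-circle distance is δ·R ≈ 1.869 × 3440 ≈ 6428 nmi, so the target fraction is f = 3500/6428 ≈ 0.545.
Interpolate at f ≈ 0.545 with slerp weights a = sin((1−f)δ)/sin δ ≈ 0.787, b = sin(fδ)/sin δ ≈ 0.890.
p = a·p₁ + b·p₂ ≈ (-0.251, -0.183, -0.951); φ = arcsin(p_z) ≈ -71.92°, λ = atan2(p_y, p_x) ≈ -143.89°.

≈ 71.9°S, 143.9°W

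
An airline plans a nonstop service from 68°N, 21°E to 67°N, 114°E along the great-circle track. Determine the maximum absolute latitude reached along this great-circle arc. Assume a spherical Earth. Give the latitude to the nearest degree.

The great circle lies in the plane with unit normal n̂ = (p₁ × p₂)/|p₁ × p₂|.
Here n̂_z ≈ +0.274; the vertex latitude is φ_max = arccos|n̂_z| ≈ 74.1°.
Check via Clairaut: cos φ_max = |cos φ₁| · sin C = cos(68.0°)·sin(47.0°) ≈ 0.274, again giving ≈ 74.1°.

≈ 74°N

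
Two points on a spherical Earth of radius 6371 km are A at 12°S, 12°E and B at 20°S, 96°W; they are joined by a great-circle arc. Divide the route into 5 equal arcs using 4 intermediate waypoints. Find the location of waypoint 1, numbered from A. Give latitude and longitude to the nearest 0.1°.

≈ 19.5°S, 7.8°W

Write both endpoints as unit vectors p₁, p₂ with components (cos φ cos λ, cos φ sin λ, sin φ).
The central angle between the endpoints is δ = arccos(p₁·p₂) ≈ 1.785 rad (102.3°).
Interpolate at f = 1/5 with slerp weights a = sin((1−f)δ)/sin δ ≈ 1.013, b = sin(fδ)/sin δ ≈ 0.358.
p = a·p₁ + b·p₂ ≈ (0.934, -0.128, -0.333); φ = arcsin(p_z) ≈ -19.45°, λ = atan2(p_y, p_x) ≈ -7.82°.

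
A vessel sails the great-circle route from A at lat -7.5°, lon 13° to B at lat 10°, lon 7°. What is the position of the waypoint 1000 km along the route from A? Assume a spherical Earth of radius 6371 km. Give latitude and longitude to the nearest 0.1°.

≈ lat 1.0°, lon 10.1°

Write both endpoints as unit vectors p₁, p₂ with components (cos φ cos λ, cos φ sin λ, sin φ).
The central angle between the endpoints is δ = arccos(p₁·p₂) ≈ 0.323 rad (18.5°). The total great-circle distance is δ·R ≈ 0.323 × 6371 ≈ 2056 km, so the target fraction is f = 1000/2056 ≈ 0.486.
Interpolate at f ≈ 0.486 with slerp weights a = sin((1−f)δ)/sin δ ≈ 0.520, b = sin(fδ)/sin δ ≈ 0.493.
p = a·p₁ + b·p₂ ≈ (0.984, 0.175, 0.018); φ = arcsin(p_z) ≈ 1.01°, λ = atan2(p_y, p_x) ≈ 10.09°.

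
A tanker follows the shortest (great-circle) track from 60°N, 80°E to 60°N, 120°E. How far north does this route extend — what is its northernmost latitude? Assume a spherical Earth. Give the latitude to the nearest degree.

The great circle lies in the plane with unit normal n̂ = (p₁ × p₂)/|p₁ × p₂|.
Here n̂_z ≈ +0.477; the vertex latitude is φ_max = arccos|n̂_z| ≈ 61.5°.
Check via Clairaut: cos φ_max = |cos φ₁| · sin C = cos(60.0°)·sin(72.5°) ≈ 0.477, again giving ≈ 61.5°.

≈ 62°N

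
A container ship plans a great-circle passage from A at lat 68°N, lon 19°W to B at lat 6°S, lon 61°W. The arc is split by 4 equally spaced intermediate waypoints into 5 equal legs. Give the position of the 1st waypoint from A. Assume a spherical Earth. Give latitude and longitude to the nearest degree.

Convert each endpoint to a unit vector on the sphere (x = cos φ cos λ, y = cos φ sin λ, z = sin φ).
The central angle between the endpoints is δ = arccos(p₁·p₂) ≈ 1.390 rad (79.6°).
Interpolate at f = 1/5 with slerp weights a = sin((1−f)δ)/sin δ ≈ 0.911, b = sin(fδ)/sin δ ≈ 0.279.
p = a·p₁ + b·p₂ ≈ (0.457, -0.354, 0.816); φ = arcsin(p_z) ≈ 54.68°, λ = atan2(p_y, p_x) ≈ -37.73°.

≈ lat 55°N, lon 38°W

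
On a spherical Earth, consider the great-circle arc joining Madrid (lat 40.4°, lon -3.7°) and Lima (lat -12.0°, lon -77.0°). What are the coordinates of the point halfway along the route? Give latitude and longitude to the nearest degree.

≈ lat 17°, lon -46°

Convert each endpoint to a unit vector on the sphere (x = cos φ cos λ, y = cos φ sin λ, z = sin φ).
The central angle between the endpoints is δ = arccos(p₁·p₂) ≈ 1.491 rad (85.5°).
Interpolate at f = 1/2 with slerp weights a = sin((1−f)δ)/sin δ ≈ 0.681, b = sin(fδ)/sin δ ≈ 0.681.
p = a·p₁ + b·p₂ ≈ (0.667, -0.682, 0.300); φ = arcsin(p_z) ≈ 17.43°, λ = atan2(p_y, p_x) ≈ -45.64°.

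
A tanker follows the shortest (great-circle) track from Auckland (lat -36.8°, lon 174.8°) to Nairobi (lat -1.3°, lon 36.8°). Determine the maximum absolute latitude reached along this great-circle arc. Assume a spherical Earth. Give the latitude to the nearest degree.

≈ -49°

The great circle lies in the plane with unit normal n̂ = (p₁ × p₂)/|p₁ × p₂|.
Here n̂_z ≈ -0.658; the vertex latitude is φ_max = arccos|n̂_z| ≈ 48.8°.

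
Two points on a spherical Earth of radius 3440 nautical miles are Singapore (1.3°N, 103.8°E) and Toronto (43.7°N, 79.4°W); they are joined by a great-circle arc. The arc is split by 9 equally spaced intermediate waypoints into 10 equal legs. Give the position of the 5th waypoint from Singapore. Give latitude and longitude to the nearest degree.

The haversine formula gives a central angle δ ≈ 2.355 rad (134.9°) between the endpoints.
Interpolate at f = 5/10 with slerp weights a = sin((1−f)δ)/sin δ ≈ 1.304, b = sin(fδ)/sin δ ≈ 1.304.
p = a·p₁ + b·p₂ ≈ (-0.138, 0.339, 0.931); φ = arcsin(p_z) ≈ 68.52°, λ = atan2(p_y, p_x) ≈ 112.06°.

≈ 69°N, 112°E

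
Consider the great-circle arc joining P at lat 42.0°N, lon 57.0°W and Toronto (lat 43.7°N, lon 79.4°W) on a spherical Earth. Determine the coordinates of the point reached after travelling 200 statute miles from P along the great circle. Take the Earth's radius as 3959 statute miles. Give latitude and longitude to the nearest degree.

≈ lat 43°N, lon 61°W

Convert each endpoint to a unit vector on the sphere (x = cos φ cos λ, y = cos φ sin λ, z = sin φ).
The central angle between the endpoints is δ = arccos(p₁·p₂) ≈ 0.287 rad (16.5°). The total great-circle distance is δ·R ≈ 0.287 × 3959 ≈ 1137 mi, so the target fraction is f = 200/1137 ≈ 0.176.
Interpolate at f ≈ 0.176 with slerp weights a = sin((1−f)δ)/sin δ ≈ 0.828, b = sin(fδ)/sin δ ≈ 0.178.
p = a·p₁ + b·p₂ ≈ (0.359, -0.643, 0.677); φ = arcsin(p_z) ≈ 42.61°, λ = atan2(p_y, p_x) ≈ -60.83°.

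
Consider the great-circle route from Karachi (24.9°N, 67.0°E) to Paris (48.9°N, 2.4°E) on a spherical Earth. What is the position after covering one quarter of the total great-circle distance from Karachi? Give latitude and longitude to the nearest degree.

≈ 34°N, 55°E

Convert each endpoint to a unit vector on the sphere (x = cos φ cos λ, y = cos φ sin λ, z = sin φ).
The central angle between the endpoints is δ = arccos(p₁·p₂) ≈ 0.961 rad (55.0°).
Interpolate at f = 1/4 with slerp weights a = sin((1−f)δ)/sin δ ≈ 0.805, b = sin(fδ)/sin δ ≈ 0.290.
p = a·p₁ + b·p₂ ≈ (0.476, 0.680, 0.558); φ = arcsin(p_z) ≈ 33.89°, λ = atan2(p_y, p_x) ≈ 55.02°.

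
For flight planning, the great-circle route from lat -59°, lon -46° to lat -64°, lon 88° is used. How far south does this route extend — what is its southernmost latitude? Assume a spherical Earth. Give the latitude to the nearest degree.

≈ -78°

The great circle lies in the plane with unit normal n̂ = (p₁ × p₂)/|p₁ × p₂|.
Here n̂_z ≈ +0.206; the vertex latitude is φ_max = arccos|n̂_z| ≈ 78.1°.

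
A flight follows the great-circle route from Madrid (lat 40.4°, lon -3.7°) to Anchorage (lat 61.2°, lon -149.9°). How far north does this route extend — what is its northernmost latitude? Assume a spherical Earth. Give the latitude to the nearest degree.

The great circle lies in the plane with unit normal n̂ = (p₁ × p₂)/|p₁ × p₂|.
Here n̂_z ≈ -0.212; the vertex latitude is φ_max = arccos|n̂_z| ≈ 77.8°.
Check via Clairaut: cos φ_max = |cos φ₁| · sin C = cos(40.4°)·sin(16.1°) ≈ 0.212, again giving ≈ 77.8°.

≈ 78°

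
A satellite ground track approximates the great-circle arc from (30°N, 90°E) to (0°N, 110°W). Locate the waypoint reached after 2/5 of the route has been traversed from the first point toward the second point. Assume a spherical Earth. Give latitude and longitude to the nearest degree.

Write both endpoints as unit vectors p₁, p₂ with components (cos φ cos λ, cos φ sin λ, sin φ).
The central angle between the endpoints is δ = arccos(p₁·p₂) ≈ 2.521 rad (144.5°).
Interpolate at f = 2/5 with slerp weights a = sin((1−f)δ)/sin δ ≈ 1.718, b = sin(fδ)/sin δ ≈ 1.456.
p = a·p₁ + b·p₂ ≈ (-0.498, 0.120, 0.859); φ = arcsin(p_z) ≈ 59.20°, λ = atan2(p_y, p_x) ≈ 166.49°.

≈ (59°N, 166°E)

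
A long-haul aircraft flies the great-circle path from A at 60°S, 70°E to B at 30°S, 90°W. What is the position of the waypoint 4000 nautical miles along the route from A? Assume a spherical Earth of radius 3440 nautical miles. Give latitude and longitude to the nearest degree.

Convert each endpoint to a unit vector on the sphere (x = cos φ cos λ, y = cos φ sin λ, z = sin φ).
The central angle between the endpoints is δ = arccos(p₁·p₂) ≈ 1.545 rad (88.5°). The total great-circle distance is δ·R ≈ 1.545 × 3440 ≈ 5314 nmi, so the target fraction is f = 4000/5314 ≈ 0.753.
Interpolate at f ≈ 0.753 with slerp weights a = sin((1−f)δ)/sin δ ≈ 0.373, b = sin(fδ)/sin δ ≈ 0.918.
p = a·p₁ + b·p₂ ≈ (0.064, -0.620, -0.782); φ = arcsin(p_z) ≈ -51.44°, λ = atan2(p_y, p_x) ≈ -84.13°.

≈ 51°S, 84°W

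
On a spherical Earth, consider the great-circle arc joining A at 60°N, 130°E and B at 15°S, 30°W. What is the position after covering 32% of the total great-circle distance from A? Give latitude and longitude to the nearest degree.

≈ 70°N, 13°E

From cos δ = sin φ₁ sin φ₂ + cos φ₁ cos φ₂ cos Δλ, the central angle is δ ≈ 2.316 rad (132.7°).
Interpolate at f = 0.32 with slerp weights a = sin((1−f)δ)/sin δ ≈ 1.360, b = sin(fδ)/sin δ ≈ 0.918.
p = a·p₁ + b·p₂ ≈ (0.331, 0.078, 0.940); φ = arcsin(p_z) ≈ 70.13°, λ = atan2(p_y, p_x) ≈ 13.18°.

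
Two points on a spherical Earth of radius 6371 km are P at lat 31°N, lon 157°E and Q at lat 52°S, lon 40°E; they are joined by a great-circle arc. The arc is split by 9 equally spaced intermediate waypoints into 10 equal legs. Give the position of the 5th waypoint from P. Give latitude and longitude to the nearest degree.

Convert each endpoint to a unit vector on the sphere (x = cos φ cos λ, y = cos φ sin λ, z = sin φ).
The central angle between the endpoints is δ = arccos(p₁·p₂) ≈ 2.272 rad (130.2°).
Interpolate at f = 5/10 with slerp weights a = sin((1−f)δ)/sin δ ≈ 1.188, b = sin(fδ)/sin δ ≈ 1.188.
p = a·p₁ + b·p₂ ≈ (-0.377, 0.868, -0.324); φ = arcsin(p_z) ≈ -18.91°, λ = atan2(p_y, p_x) ≈ 113.48°.

≈ lat 19°S, lon 113°E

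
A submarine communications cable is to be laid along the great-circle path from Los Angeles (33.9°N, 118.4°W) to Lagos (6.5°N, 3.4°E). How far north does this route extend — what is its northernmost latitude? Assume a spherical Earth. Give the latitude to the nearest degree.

The great circle lies in the plane with unit normal n̂ = (p₁ × p₂)/|p₁ × p₂|.
Here n̂_z ≈ +0.755; the vertex latitude is φ_max = arccos|n̂_z| ≈ 41.0°.

≈ 41°N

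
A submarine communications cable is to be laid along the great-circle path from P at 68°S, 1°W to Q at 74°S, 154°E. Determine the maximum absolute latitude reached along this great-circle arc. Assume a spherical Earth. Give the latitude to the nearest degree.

The great circle lies in the plane with unit normal n̂ = (p₁ × p₂)/|p₁ × p₂|.
Here n̂_z ≈ +0.072; the vertex latitude is φ_max = arccos|n̂_z| ≈ 85.9°.

≈ 86°S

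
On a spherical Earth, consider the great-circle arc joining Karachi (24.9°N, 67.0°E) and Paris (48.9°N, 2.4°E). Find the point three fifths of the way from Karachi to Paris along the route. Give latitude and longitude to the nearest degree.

Write both endpoints as unit vectors p₁, p₂ with components (cos φ cos λ, cos φ sin λ, sin φ).
The central angle between the endpoints is δ = arccos(p₁·p₂) ≈ 0.961 rad (55.0°).
Interpolate at f = 3/5 with slerp weights a = sin((1−f)δ)/sin δ ≈ 0.457, b = sin(fδ)/sin δ ≈ 0.665.
p = a·p₁ + b·p₂ ≈ (0.599, 0.400, 0.694); φ = arcsin(p_z) ≈ 43.92°, λ = atan2(p_y, p_x) ≈ 33.75°.

≈ 44°N, 34°E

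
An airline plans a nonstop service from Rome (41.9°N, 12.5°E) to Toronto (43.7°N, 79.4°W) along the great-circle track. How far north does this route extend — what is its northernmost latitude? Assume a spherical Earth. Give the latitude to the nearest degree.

≈ 53°N

The great circle lies in the plane with unit normal n̂ = (p₁ × p₂)/|p₁ × p₂|.
Here n̂_z ≈ -0.600; the vertex latitude is φ_max = arccos|n̂_z| ≈ 53.1°.
Check via Clairaut: cos φ_max = |cos φ₁| · sin C = cos(41.9°)·sin(53.7°) ≈ 0.600, again giving ≈ 53.1°.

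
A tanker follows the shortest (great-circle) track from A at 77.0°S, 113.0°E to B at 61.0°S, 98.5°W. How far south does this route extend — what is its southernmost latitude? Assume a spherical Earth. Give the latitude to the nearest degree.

≈ 85°S

The great circle lies in the plane with unit normal n̂ = (p₁ × p₂)/|p₁ × p₂|.
Here n̂_z ≈ +0.088; the vertex latitude is φ_max = arccos|n̂_z| ≈ 85.0°.
Check via Clairaut: cos φ_max = |cos φ₁| · sin C = cos(77.0°)·sin(157.1°) ≈ 0.088, again giving ≈ 85.0°.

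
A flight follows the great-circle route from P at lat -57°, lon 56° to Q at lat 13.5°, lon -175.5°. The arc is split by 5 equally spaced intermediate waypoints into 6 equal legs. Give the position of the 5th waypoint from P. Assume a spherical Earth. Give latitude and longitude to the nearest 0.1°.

Convert each endpoint to a unit vector on the sphere (x = cos φ cos λ, y = cos φ sin λ, z = sin φ).
The central angle between the endpoints is δ = arccos(p₁·p₂) ≈ 2.124 rad (121.7°).
Interpolate at f = 5/6 with slerp weights a = sin((1−f)δ)/sin δ ≈ 0.407, b = sin(fδ)/sin δ ≈ 1.152.
p = a·p₁ + b·p₂ ≈ (-0.993, 0.096, -0.073); φ = arcsin(p_z) ≈ -4.17°, λ = atan2(p_y, p_x) ≈ 174.47°.

≈ lat -4.2°, lon 174.5°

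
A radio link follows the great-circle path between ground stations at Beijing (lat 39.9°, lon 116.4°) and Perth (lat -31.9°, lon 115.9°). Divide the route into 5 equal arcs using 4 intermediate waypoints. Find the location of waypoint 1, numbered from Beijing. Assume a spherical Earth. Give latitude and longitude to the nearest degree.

Write both endpoints as unit vectors p₁, p₂ with components (cos φ cos λ, cos φ sin λ, sin φ).
The central angle between the endpoints is δ = arccos(p₁·p₂) ≈ 1.253 rad (71.8°).
Interpolate at f = 1/5 with slerp weights a = sin((1−f)δ)/sin δ ≈ 0.887, b = sin(fδ)/sin δ ≈ 0.261.
p = a·p₁ + b·p₂ ≈ (-0.399, 0.809, 0.431); φ = arcsin(p_z) ≈ 25.54°, λ = atan2(p_y, p_x) ≈ 116.28°.

≈ lat 26°, lon 116°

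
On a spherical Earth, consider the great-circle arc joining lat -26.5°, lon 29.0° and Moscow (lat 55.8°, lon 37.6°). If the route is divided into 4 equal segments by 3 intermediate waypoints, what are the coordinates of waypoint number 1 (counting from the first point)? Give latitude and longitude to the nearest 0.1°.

Convert each endpoint to a unit vector on the sphere (x = cos φ cos λ, y = cos φ sin λ, z = sin φ).
The central angle between the endpoints is δ = arccos(p₁·p₂) ≈ 1.442 rad (82.6°).
Interpolate at f = 1/4 with slerp weights a = sin((1−f)δ)/sin δ ≈ 0.890, b = sin(fδ)/sin δ ≈ 0.356.
p = a·p₁ + b·p₂ ≈ (0.855, 0.508, -0.103); φ = arcsin(p_z) ≈ -5.91°, λ = atan2(p_y, p_x) ≈ 30.72°.

≈ lat -5.9°, lon 30.7°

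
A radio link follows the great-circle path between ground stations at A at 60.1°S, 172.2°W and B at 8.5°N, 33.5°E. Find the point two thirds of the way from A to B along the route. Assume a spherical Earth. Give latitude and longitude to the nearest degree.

≈ 32°S, 45°E

Convert each endpoint to a unit vector on the sphere (x = cos φ cos λ, y = cos φ sin λ, z = sin φ).
The central angle between the endpoints is δ = arccos(p₁·p₂) ≈ 2.180 rad (124.9°).
Interpolate at f = 2/3 with slerp weights a = sin((1−f)δ)/sin δ ≈ 0.810, b = sin(fδ)/sin δ ≈ 1.211.
p = a·p₁ + b·p₂ ≈ (0.599, 0.606, -0.523); φ = arcsin(p_z) ≈ -31.56°, λ = atan2(p_y, p_x) ≈ 45.36°.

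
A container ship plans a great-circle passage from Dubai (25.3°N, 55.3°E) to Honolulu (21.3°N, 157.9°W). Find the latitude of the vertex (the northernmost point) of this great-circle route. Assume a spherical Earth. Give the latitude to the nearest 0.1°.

≈ 56.5°N

The great circle lies in the plane with unit normal n̂ = (p₁ × p₂)/|p₁ × p₂|.
Here n̂_z ≈ +0.552; the vertex latitude is φ_max = arccos|n̂_z| ≈ 56.5°.
Check via Clairaut: cos φ_max = |cos φ₁| · sin C = cos(25.3°)·sin(37.6°) ≈ 0.552, again giving ≈ 56.5°.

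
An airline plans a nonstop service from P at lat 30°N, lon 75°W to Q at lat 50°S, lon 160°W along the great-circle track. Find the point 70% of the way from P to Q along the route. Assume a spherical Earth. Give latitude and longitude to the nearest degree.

Convert each endpoint to a unit vector on the sphere (x = cos φ cos λ, y = cos φ sin λ, z = sin φ).
The central angle between the endpoints is δ = arccos(p₁·p₂) ≈ 1.912 rad (109.5°).
Interpolate at f = 0.70 with slerp weights a = sin((1−f)δ)/sin δ ≈ 0.576, b = sin(fδ)/sin δ ≈ 1.033.
p = a·p₁ + b·p₂ ≈ (-0.495, -0.709, -0.503); φ = arcsin(p_z) ≈ -30.21°, λ = atan2(p_y, p_x) ≈ -124.91°.

≈ lat 30°S, lon 125°W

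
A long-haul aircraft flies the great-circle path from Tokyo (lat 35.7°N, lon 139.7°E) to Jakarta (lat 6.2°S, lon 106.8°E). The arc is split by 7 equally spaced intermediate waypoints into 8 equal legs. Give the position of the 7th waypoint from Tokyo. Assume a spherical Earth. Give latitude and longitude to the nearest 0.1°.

The haversine formula gives a central angle δ ≈ 0.909 rad (52.1°) between the endpoints.
Interpolate at f = 7/8 with slerp weights a = sin((1−f)δ)/sin δ ≈ 0.144, b = sin(fδ)/sin δ ≈ 0.905.
p = a·p₁ + b·p₂ ≈ (-0.349, 0.937, -0.014); φ = arcsin(p_z) ≈ -0.80°, λ = atan2(p_y, p_x) ≈ 110.43°.

≈ lat 0.8°S, lon 110.4°E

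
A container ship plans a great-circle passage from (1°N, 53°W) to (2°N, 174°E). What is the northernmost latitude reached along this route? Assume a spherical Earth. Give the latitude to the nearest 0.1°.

≈ 3.8°N

The great circle lies in the plane with unit normal n̂ = (p₁ × p₂)/|p₁ × p₂|.
Here n̂_z ≈ -0.998; the vertex latitude is φ_max = arccos|n̂_z| ≈ 3.8°.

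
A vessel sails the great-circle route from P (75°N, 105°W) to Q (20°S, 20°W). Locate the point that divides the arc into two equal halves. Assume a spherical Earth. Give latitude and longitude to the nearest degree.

From cos δ = sin φ₁ sin φ₂ + cos φ₁ cos φ₂ cos Δλ, the central angle is δ ≈ 1.885 rad (108.0°).
Interpolate at f = 1/2 with slerp weights a = sin((1−f)δ)/sin δ ≈ 0.851, b = sin(fδ)/sin δ ≈ 0.851.
p = a·p₁ + b·p₂ ≈ (0.694, -0.486, 0.531); φ = arcsin(p_z) ≈ 32.06°, λ = atan2(p_y, p_x) ≈ -35.00°.

≈ (32°N, 35°W)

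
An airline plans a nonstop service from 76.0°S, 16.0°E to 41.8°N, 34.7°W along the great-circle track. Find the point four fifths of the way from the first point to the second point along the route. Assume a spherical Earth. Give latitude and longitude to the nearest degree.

≈ 18°N, 29°W

Convert each endpoint to a unit vector on the sphere (x = cos φ cos λ, y = cos φ sin λ, z = sin φ).
The central angle between the endpoints is δ = arccos(p₁·p₂) ≈ 2.132 rad (122.2°).
Interpolate at f = 4/5 with slerp weights a = sin((1−f)δ)/sin δ ≈ 0.489, b = sin(fδ)/sin δ ≈ 1.171.
p = a·p₁ + b·p₂ ≈ (0.831, -0.464, 0.306); φ = arcsin(p_z) ≈ 17.82°, λ = atan2(p_y, p_x) ≈ -29.19°.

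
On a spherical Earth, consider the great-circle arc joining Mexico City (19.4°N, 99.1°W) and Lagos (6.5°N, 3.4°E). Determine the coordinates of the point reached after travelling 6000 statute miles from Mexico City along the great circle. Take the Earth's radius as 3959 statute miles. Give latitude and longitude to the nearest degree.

≈ 11°N, 9°W

The haversine formula gives a central angle δ ≈ 1.737 rad (99.5°) between the endpoints. The total great-circle distance is δ·R ≈ 1.737 × 3959 ≈ 6876 mi, so the target fraction is f = 6000/6876 ≈ 0.873.
Interpolate at f ≈ 0.873 with slerp weights a = sin((1−f)δ)/sin δ ≈ 0.223, b = sin(fδ)/sin δ ≈ 1.012.
p = a·p₁ + b·p₂ ≈ (0.971, -0.148, 0.189); φ = arcsin(p_z) ≈ 10.87°, λ = atan2(p_y, p_x) ≈ -8.64°.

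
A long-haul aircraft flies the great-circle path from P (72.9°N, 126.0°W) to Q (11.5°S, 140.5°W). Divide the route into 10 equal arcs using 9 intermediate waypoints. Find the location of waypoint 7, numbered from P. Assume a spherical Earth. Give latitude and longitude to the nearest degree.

≈ (14°N, 139°W)

Convert each endpoint to a unit vector on the sphere (x = cos φ cos λ, y = cos φ sin λ, z = sin φ).
The central angle between the endpoints is δ = arccos(p₁·p₂) ≈ 1.482 rad (84.9°).
Interpolate at f = 7/10 with slerp weights a = sin((1−f)δ)/sin δ ≈ 0.432, b = sin(fδ)/sin δ ≈ 0.865.
p = a·p₁ + b·p₂ ≈ (-0.728, -0.642, 0.240); φ = arcsin(p_z) ≈ 13.91°, λ = atan2(p_y, p_x) ≈ -138.62°.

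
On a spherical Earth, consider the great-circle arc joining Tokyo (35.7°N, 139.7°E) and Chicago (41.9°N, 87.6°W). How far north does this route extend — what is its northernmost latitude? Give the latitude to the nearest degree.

≈ 64°N

The great circle lies in the plane with unit normal n̂ = (p₁ × p₂)/|p₁ × p₂|.
Here n̂_z ≈ +0.444; the vertex latitude is φ_max = arccos|n̂_z| ≈ 63.6°.
Check via Clairaut: cos φ_max = |cos φ₁| · sin C = cos(35.7°)·sin(33.2°) ≈ 0.444, again giving ≈ 63.6°.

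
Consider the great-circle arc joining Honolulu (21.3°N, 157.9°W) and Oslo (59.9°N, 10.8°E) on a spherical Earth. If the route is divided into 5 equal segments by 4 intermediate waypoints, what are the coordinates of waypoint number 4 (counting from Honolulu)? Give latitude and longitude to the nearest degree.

≈ 79°N, 8°W

Write both endpoints as unit vectors p₁, p₂ with components (cos φ cos λ, cos φ sin λ, sin φ).
The central angle between the endpoints is δ = arccos(p₁·p₂) ≈ 1.715 rad (98.3°).
Interpolate at f = 4/5 with slerp weights a = sin((1−f)δ)/sin δ ≈ 0.340, b = sin(fδ)/sin δ ≈ 0.991.
p = a·p₁ + b·p₂ ≈ (0.195, -0.026, 0.981); φ = arcsin(p_z) ≈ 78.68°, λ = atan2(p_y, p_x) ≈ -7.62°.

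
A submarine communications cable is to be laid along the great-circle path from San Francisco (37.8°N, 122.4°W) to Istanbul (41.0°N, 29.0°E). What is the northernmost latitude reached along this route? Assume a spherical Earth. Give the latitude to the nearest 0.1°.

The great circle lies in the plane with unit normal n̂ = (p₁ × p₂)/|p₁ × p₂|.
Here n̂_z ≈ +0.288; the vertex latitude is φ_max = arccos|n̂_z| ≈ 73.3°.
Check via Clairaut: cos φ_max = |cos φ₁| · sin C = cos(37.8°)·sin(21.3°) ≈ 0.288, again giving ≈ 73.3°.

≈ 73.3°N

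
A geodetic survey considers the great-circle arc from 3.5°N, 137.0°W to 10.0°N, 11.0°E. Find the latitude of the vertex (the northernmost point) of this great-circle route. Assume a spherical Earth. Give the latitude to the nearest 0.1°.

The great circle lies in the plane with unit normal n̂ = (p₁ × p₂)/|p₁ × p₂|.
Here n̂_z ≈ +0.917; the vertex latitude is φ_max = arccos|n̂_z| ≈ 23.5°.
Check via Clairaut: cos φ_max = |cos φ₁| · sin C = cos(3.5°)·sin(66.7°) ≈ 0.917, again giving ≈ 23.5°.

≈ 23.5°N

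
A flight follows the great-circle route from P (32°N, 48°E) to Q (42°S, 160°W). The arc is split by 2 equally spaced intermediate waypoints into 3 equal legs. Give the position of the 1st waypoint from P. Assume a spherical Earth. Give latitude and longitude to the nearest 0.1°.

≈ (1.6°S, 89.8°E)

Write both endpoints as unit vectors p₁, p₂ with components (cos φ cos λ, cos φ sin λ, sin φ).
The central angle between the endpoints is δ = arccos(p₁·p₂) ≈ 2.717 rad (155.6°).
Interpolate at f = 1/3 with slerp weights a = sin((1−f)δ)/sin δ ≈ 2.356, b = sin(fδ)/sin δ ≈ 1.908.
p = a·p₁ + b·p₂ ≈ (0.004, 1.000, -0.028); φ = arcsin(p_z) ≈ -1.63°, λ = atan2(p_y, p_x) ≈ 89.76°.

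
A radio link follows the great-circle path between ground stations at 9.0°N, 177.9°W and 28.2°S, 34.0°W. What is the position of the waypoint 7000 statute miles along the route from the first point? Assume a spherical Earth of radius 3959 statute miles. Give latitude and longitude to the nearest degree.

The haversine formula gives a central angle δ ≈ 2.461 rad (141.0°) between the endpoints. The total great-circle distance is δ·R ≈ 2.461 × 3959 ≈ 9743 mi, so the target fraction is f = 7000/9743 ≈ 0.718.
Interpolate at f ≈ 0.718 with slerp weights a = sin((1−f)δ)/sin δ ≈ 1.015, b = sin(fδ)/sin δ ≈ 1.558.
p = a·p₁ + b·p₂ ≈ (0.137, -0.805, -0.578); φ = arcsin(p_z) ≈ -35.28°, λ = atan2(p_y, p_x) ≈ -80.37°.

≈ 35°S, 80°W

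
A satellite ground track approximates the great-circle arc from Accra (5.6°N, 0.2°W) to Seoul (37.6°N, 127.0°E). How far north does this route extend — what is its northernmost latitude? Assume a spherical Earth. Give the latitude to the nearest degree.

≈ 46°N

The great circle lies in the plane with unit normal n̂ = (p₁ × p₂)/|p₁ × p₂|.
Here n̂_z ≈ +0.691; the vertex latitude is φ_max = arccos|n̂_z| ≈ 46.3°.
Check via Clairaut: cos φ_max = |cos φ₁| · sin C = cos(5.6°)·sin(44.0°) ≈ 0.691, again giving ≈ 46.3°.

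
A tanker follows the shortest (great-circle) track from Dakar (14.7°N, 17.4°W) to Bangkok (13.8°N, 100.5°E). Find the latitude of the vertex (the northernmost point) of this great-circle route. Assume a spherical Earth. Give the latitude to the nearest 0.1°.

≈ 26.2°N

The great circle lies in the plane with unit normal n̂ = (p₁ × p₂)/|p₁ × p₂|.
Here n̂_z ≈ +0.897; the vertex latitude is φ_max = arccos|n̂_z| ≈ 26.2°.
Check via Clairaut: cos φ_max = |cos φ₁| · sin C = cos(14.7°)·sin(68.0°) ≈ 0.897, again giving ≈ 26.2°.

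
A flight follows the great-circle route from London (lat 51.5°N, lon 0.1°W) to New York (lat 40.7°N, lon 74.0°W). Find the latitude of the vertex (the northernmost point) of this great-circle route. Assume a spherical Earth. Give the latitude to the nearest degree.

The great circle lies in the plane with unit normal n̂ = (p₁ × p₂)/|p₁ × p₂|.
Here n̂_z ≈ -0.591; the vertex latitude is φ_max = arccos|n̂_z| ≈ 53.8°.
Check via Clairaut: cos φ_max = |cos φ₁| · sin C = cos(51.5°)·sin(71.7°) ≈ 0.591, again giving ≈ 53.8°.

≈ 54°N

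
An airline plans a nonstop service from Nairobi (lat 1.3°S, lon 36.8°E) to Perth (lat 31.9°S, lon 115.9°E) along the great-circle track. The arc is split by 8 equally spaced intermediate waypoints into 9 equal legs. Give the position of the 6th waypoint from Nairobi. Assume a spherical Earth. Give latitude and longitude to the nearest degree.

From cos δ = sin φ₁ sin φ₂ + cos φ₁ cos φ₂ cos Δλ, the central angle is δ ≈ 1.397 rad (80.1°).
Interpolate at f = 6/9 with slerp weights a = sin((1−f)δ)/sin δ ≈ 0.456, b = sin(fδ)/sin δ ≈ 0.815.
p = a·p₁ + b·p₂ ≈ (0.063, 0.895, -0.441); φ = arcsin(p_z) ≈ -26.16°, λ = atan2(p_y, p_x) ≈ 85.98°.

≈ lat 26°S, lon 86°E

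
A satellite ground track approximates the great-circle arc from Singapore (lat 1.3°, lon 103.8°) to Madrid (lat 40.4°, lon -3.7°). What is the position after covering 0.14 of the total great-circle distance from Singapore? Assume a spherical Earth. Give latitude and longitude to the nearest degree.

≈ lat 11°, lon 93°

Convert each endpoint to a unit vector on the sphere (x = cos φ cos λ, y = cos φ sin λ, z = sin φ).
The central angle between the endpoints is δ = arccos(p₁·p₂) ≈ 1.787 rad (102.4°).
Interpolate at f = 0.14 with slerp weights a = sin((1−f)δ)/sin δ ≈ 1.023, b = sin(fδ)/sin δ ≈ 0.253.
p = a·p₁ + b·p₂ ≈ (-0.051, 0.981, 0.187); φ = arcsin(p_z) ≈ 10.80°, λ = atan2(p_y, p_x) ≈ 93.00°.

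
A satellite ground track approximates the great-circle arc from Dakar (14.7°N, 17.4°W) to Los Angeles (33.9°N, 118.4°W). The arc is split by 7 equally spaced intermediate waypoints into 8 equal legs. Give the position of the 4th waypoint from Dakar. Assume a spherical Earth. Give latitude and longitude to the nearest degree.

≈ 35°N, 63°W

Write both endpoints as unit vectors p₁, p₂ with components (cos φ cos λ, cos φ sin λ, sin φ).
The central angle between the endpoints is δ = arccos(p₁·p₂) ≈ 1.582 rad (90.7°).
Interpolate at f = 4/8 with slerp weights a = sin((1−f)δ)/sin δ ≈ 0.711, b = sin(fδ)/sin δ ≈ 0.711.
p = a·p₁ + b·p₂ ≈ (0.376, -0.725, 0.577); φ = arcsin(p_z) ≈ 35.25°, λ = atan2(p_y, p_x) ≈ -62.61°.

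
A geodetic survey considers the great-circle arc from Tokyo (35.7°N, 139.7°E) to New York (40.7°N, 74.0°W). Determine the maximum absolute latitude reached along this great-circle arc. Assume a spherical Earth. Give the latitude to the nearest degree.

≈ 70°N

The great circle lies in the plane with unit normal n̂ = (p₁ × p₂)/|p₁ × p₂|.
Here n̂_z ≈ +0.345; the vertex latitude is φ_max = arccos|n̂_z| ≈ 69.8°.
Check via Clairaut: cos φ_max = |cos φ₁| · sin C = cos(35.7°)·sin(25.1°) ≈ 0.345, again giving ≈ 69.8°.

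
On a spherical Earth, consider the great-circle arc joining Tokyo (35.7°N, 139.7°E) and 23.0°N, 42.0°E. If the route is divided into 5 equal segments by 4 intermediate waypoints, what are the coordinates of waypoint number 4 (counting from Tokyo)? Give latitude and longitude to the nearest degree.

From cos δ = sin φ₁ sin φ₂ + cos φ₁ cos φ₂ cos Δλ, the central angle is δ ≈ 1.443 rad (82.7°).
Interpolate at f = 4/5 with slerp weights a = sin((1−f)δ)/sin δ ≈ 0.287, b = sin(fδ)/sin δ ≈ 0.922.
p = a·p₁ + b·p₂ ≈ (0.453, 0.719, 0.528); φ = arcsin(p_z) ≈ 31.85°, λ = atan2(p_y, p_x) ≈ 57.77°.

≈ 32°N, 58°E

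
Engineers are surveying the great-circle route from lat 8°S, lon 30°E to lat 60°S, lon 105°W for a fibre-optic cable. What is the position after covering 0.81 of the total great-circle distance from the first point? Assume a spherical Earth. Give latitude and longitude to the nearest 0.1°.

≈ lat 68.8°S, lon 63.1°W

Convert each endpoint to a unit vector on the sphere (x = cos φ cos λ, y = cos φ sin λ, z = sin φ).
The central angle between the endpoints is δ = arccos(p₁·p₂) ≈ 1.802 rad (103.3°).
Interpolate at f = 0.81 with slerp weights a = sin((1−f)δ)/sin δ ≈ 0.345, b = sin(fδ)/sin δ ≈ 1.021.
p = a·p₁ + b·p₂ ≈ (0.164, -0.322, -0.932); φ = arcsin(p_z) ≈ -68.80°, λ = atan2(p_y, p_x) ≈ -63.07°.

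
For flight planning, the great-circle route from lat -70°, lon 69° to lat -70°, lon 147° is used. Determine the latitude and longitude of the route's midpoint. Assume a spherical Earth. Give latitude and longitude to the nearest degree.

Convert each endpoint to a unit vector on the sphere (x = cos φ cos λ, y = cos φ sin λ, z = sin φ).
The central angle between the endpoints is δ = arccos(p₁·p₂) ≈ 0.434 rad (24.9°).
Interpolate at f = 1/2 with slerp weights a = sin((1−f)δ)/sin δ ≈ 0.512, b = sin(fδ)/sin δ ≈ 0.512.
p = a·p₁ + b·p₂ ≈ (-0.084, 0.259, -0.962); φ = arcsin(p_z) ≈ -74.21°, λ = atan2(p_y, p_x) ≈ 108.00°.

≈ lat -74°, lon 108°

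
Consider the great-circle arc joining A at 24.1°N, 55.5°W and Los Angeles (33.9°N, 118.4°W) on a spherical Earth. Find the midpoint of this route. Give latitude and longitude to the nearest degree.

≈ 33°N, 85°W

Convert each endpoint to a unit vector on the sphere (x = cos φ cos λ, y = cos φ sin λ, z = sin φ).
The central angle between the endpoints is δ = arccos(p₁·p₂) ≈ 0.961 rad (55.0°).
Interpolate at f = 1/2 with slerp weights a = sin((1−f)δ)/sin δ ≈ 0.564, b = sin(fδ)/sin δ ≈ 0.564.
p = a·p₁ + b·p₂ ≈ (0.069, -0.836, 0.545); φ = arcsin(p_z) ≈ 33.00°, λ = atan2(p_y, p_x) ≈ -85.29°.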